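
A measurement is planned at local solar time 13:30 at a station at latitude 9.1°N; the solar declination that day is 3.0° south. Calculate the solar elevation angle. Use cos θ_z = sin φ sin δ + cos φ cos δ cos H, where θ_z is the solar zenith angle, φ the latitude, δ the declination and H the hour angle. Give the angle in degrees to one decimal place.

64.5°

Hour angle H = 15° × (13.5 − 12) = 22.50°.
cos θ_z = sin(9.1°) sin(-3.0°) + cos(9.1°) cos(-3.0°) cos(22.50°) = -0.0083 + 0.9110 = 0.9027.
θ_z = arccos(0.9027) = 25.48°, so the elevation is 90° − 25.48° = 64.52°.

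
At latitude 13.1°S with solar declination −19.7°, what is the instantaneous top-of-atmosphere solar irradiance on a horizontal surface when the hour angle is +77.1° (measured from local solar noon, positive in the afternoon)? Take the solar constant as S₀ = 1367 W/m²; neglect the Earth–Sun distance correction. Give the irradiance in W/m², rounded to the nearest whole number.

With φ = -13.1°, δ = -19.7°, H = 77.10°: sin φ sin δ = 0.0764, cos φ cos δ cos H = 0.2047, so cos θ_z = 0.2811.
Top-of-atmosphere irradiance = S₀ cos θ_z = 1367 × 0.2811 = 384.26 W/m².

384 W/m²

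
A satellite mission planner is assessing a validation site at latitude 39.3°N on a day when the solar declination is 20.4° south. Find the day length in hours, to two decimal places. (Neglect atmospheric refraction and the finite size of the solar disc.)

cos H_s = −tan(39.3°) · tan(-20.4°) = 0.3044, so H_s = arccos(0.3044) = 72.28°.
Day length = 2 H_s / 15° h⁻¹ = 144.56° / 15 = 9.637 h.

9.64 hours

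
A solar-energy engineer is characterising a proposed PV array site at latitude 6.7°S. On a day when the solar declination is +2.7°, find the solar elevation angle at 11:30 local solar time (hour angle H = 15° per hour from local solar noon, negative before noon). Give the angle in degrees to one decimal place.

Hour angle H = 15° × (11.5 − 12) = -7.50°.
cos θ_z = sin(-6.7°) sin(2.7°) + cos(-6.7°) cos(2.7°) cos(-7.50°) = -0.0055 + 0.9836 = 0.9781.
θ_z = arccos(0.9781) = 12.01°, so the elevation is 90° − 12.01° = 77.99°.

78.0°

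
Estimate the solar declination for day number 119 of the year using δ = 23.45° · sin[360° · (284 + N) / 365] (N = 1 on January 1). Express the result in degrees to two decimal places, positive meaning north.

+14.27°

360 × (284 + 119) / 365 = 397.479°; sin(397.479°) = 0.6085.
δ = 23.45 × 0.6085 = 14.269° ≈ +14.27°.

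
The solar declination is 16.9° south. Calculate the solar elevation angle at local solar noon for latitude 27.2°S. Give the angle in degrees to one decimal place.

79.7°

At local solar noon the hour angle is zero, so the elevation is 90° − |φ − δ| = 90° − |-27.2° − (-16.9°)| = 90° − 10.3° = 79.7°.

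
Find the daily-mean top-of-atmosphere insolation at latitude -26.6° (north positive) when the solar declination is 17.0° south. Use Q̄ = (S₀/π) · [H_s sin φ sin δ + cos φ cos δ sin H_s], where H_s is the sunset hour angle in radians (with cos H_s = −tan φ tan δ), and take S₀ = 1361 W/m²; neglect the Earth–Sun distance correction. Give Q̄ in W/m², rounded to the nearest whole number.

464 W/m²

The sunset hour angle satisfies cos H_s = −tan φ tan δ = -0.1531, giving H_s = 98.81°. In radians, H_s = 1.7246.
H_s sin φ sin δ = 1.7246 × -0.4478 × -0.2924 = 0.2258.
cos φ cos δ sin H_s = 0.8942 × 0.9563 × 0.9882 = 0.8450.
Q̄ = (1361/π) × (0.2258 + 0.8450) = 433.22 × 1.0708 = 463.89 W/m².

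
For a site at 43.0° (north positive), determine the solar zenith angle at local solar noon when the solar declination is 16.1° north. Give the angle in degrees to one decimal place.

26.9°

At local solar noon the hour angle is zero, so the zenith angle is |φ − δ| = |43.0° − (16.1°)| = 26.9°.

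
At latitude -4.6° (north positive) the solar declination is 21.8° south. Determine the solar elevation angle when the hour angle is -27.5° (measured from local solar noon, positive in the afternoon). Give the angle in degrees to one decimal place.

58.3°

cos θ_z = sin φ sin δ + cos φ cos δ cos H = (-0.0802)(-0.3714) + (0.9968)(0.9285)(0.8870) = 0.8507.
θ_z = arccos(0.8507) = 31.71°, so the elevation is 90° − 31.71° = 58.29°.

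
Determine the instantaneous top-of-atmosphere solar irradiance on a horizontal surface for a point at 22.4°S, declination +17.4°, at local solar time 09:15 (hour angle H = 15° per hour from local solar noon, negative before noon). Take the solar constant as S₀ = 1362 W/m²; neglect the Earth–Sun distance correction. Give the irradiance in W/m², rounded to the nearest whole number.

Hour angle H = 15° × (9.25 − 12) = -41.25°.
cos θ_z = sin φ sin δ + cos φ cos δ cos H = (-0.3811)(0.2990) + (0.9245)(0.9542)(0.7518) = 0.5493.
Top-of-atmosphere irradiance = S₀ cos θ_z = 1362 × 0.5493 = 748.15 W/m².

748 W/m²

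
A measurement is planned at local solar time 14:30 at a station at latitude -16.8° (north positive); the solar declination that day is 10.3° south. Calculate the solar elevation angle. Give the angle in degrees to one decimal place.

53.0°

Hour angle H = 15° × (14.5 − 12) = 37.50°.
cos θ_z = sin(-16.8°) sin(-10.3°) + cos(-16.8°) cos(-10.3°) cos(37.50°) = 0.0517 + 0.7473 = 0.7990.
θ_z = arccos(0.7990) = 36.97°, so the elevation is 90° − 36.97° = 53.03°.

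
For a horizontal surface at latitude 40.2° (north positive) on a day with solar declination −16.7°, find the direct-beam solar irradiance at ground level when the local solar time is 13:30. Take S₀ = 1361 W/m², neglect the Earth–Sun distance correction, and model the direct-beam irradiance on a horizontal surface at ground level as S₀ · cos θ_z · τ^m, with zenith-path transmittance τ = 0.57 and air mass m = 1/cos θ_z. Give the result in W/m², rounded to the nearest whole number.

212 W/m²

Hour angle H = 15° × (13.5 − 12) = 22.50°.
With φ = 40.2°, δ = -16.7°, H = 22.50°: sin φ sin δ = -0.1855, cos φ cos δ cos H = 0.6759, so cos θ_z = 0.4904.
Air mass m = 1/cos θ_z = 1/0.4904 = 2.039; τ^m = 0.57^2.039 = 0.3179.
Surface direct beam = 1361 × 0.4904 × 0.3179 = 212.18 W/m².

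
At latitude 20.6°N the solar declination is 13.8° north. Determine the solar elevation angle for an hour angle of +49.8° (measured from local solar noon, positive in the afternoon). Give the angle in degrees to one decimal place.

cos θ_z = sin φ sin δ + cos φ cos δ cos H = (0.3518)(0.2385) + (0.9361)(0.9711)(0.6455) = 0.6707.
θ_z = arccos(0.6707) = 47.88°, so the elevation is 90° − 47.88° = 42.12°.

42.1°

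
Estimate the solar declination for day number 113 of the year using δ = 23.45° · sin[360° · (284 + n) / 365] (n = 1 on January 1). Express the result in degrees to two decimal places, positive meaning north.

360 × (284 + 113) / 365 = 391.562°; sin(391.562°) = 0.5234.
δ = 23.45 × 0.5234 = 12.274° ≈ +12.27°.

+12.27°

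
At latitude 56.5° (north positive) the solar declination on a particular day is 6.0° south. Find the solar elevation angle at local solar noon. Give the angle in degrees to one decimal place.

27.5°

At local solar noon the hour angle is zero, so the elevation is 90° − |φ − δ| = 90° − |56.5° − (-6.0°)| = 90° − 62.5° = 27.5°.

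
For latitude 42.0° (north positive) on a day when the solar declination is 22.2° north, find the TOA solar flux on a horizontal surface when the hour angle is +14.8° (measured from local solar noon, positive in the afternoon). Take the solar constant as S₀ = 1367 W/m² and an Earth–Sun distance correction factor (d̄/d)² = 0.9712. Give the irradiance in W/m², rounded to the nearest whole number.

1219 W/m²

cos θ_z = sin(42.0°) sin(22.2°) + cos(42.0°) cos(22.2°) cos(14.80°) = 0.2528 + 0.6652 = 0.9180.
Top-of-atmosphere irradiance = S₀ (d̄/d)² cos θ_z = 1367 × 0.9712 × 0.9180 = 1218.76 W/m².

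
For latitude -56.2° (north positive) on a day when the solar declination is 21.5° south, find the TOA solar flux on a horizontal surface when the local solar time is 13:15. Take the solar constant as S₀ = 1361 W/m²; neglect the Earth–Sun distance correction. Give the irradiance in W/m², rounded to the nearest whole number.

Hour angle H = 15° × (13.25 − 12) = 18.75°.
cos θ_z = sin φ sin δ + cos φ cos δ cos H = (-0.8310)(-0.3665) + (0.5563)(0.9304)(0.9469) = 0.7947.
Top-of-atmosphere irradiance = S₀ cos θ_z = 1361 × 0.7947 = 1081.59 W/m².

1082 W/m²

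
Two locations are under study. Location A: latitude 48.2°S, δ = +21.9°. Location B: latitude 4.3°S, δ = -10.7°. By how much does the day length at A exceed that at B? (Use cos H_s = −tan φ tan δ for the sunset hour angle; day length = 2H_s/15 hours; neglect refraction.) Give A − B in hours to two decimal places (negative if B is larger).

-3.67 h

A: H_s = arccos(−tan -48.2° · tan 21.9°) = 63.28°, so 2H_s/15 = 8.4373 h.
B: H_s = arccos(−tan -4.3° · tan -10.7°) = 90.81°, so 2H_s/15 = 12.1080 h.
A − B = 8.4373 − 12.1080 = -3.6707 h.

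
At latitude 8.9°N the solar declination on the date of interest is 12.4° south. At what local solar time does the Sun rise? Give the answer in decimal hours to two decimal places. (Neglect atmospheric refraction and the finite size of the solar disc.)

The sunset hour angle satisfies cos H_s = −tan φ tan δ = 0.0344, giving H_s = 88.03°.
Sunrise is at 12 − H_s/15 = 12 − 5.869 = 6.131 h local solar time.

6.13 h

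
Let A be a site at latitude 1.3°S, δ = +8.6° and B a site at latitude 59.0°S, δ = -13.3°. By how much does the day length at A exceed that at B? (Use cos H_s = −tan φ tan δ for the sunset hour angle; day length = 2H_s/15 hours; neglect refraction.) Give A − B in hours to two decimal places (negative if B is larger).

-3.12 h

A: H_s = arccos(−tan -1.3° · tan 8.6°) = 89.80°, so 2H_s/15 = 11.9733 h.
B: H_s = arccos(−tan -59.0° · tan -13.3°) = 113.17°, so 2H_s/15 = 15.0893 h.
A − B = 11.9733 − 15.0893 = -3.1160 h.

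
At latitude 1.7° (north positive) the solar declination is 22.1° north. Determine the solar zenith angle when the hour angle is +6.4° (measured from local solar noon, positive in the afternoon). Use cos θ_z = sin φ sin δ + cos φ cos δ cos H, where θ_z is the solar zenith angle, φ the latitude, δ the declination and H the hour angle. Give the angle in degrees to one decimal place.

With φ = 1.7°, δ = 22.1°, H = 6.40°: sin φ sin δ = 0.0112, cos φ cos δ cos H = 0.9203, so cos θ_z = 0.9315.
θ_z = arccos(0.9315) = 21.33°.

21.3°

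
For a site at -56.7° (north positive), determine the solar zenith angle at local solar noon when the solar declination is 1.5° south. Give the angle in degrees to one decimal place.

55.2°

At local solar noon the hour angle is zero, so the zenith angle is |φ − δ| = |-56.7° − (-1.5°)| = 55.2°.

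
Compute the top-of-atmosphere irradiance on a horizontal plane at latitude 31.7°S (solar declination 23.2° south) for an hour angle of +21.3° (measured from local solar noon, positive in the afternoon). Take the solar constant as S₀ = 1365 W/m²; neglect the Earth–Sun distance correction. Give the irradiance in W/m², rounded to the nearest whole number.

With φ = -31.7°, δ = -23.2°, H = 21.30°: sin φ sin δ = 0.2070, cos φ cos δ cos H = 0.7286, so cos θ_z = 0.9356.
Top-of-atmosphere irradiance = S₀ cos θ_z = 1365 × 0.9356 = 1277.09 W/m².

1277 W/m²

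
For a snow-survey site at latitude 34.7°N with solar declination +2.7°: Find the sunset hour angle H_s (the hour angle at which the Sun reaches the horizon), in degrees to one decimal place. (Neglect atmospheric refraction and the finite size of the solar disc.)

91.9°

cos H_s = −tan(34.7°) · tan(2.7°) = -0.0327, so H_s = arccos(-0.0327) = 91.87°.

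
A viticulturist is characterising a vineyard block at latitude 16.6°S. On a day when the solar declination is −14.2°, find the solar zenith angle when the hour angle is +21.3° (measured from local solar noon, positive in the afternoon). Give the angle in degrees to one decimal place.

cos θ_z = sin φ sin δ + cos φ cos δ cos H = (-0.2857)(-0.2453) + (0.9583)(0.9694)(0.9317) = 0.9356.
θ_z = arccos(0.9356) = 20.67°.

20.7°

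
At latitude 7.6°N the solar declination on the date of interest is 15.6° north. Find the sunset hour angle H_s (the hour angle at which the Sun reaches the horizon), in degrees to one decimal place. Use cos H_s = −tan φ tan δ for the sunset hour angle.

92.1°

The sunset hour angle satisfies cos H_s = −tan φ tan δ = -0.0373, giving H_s = 92.14°.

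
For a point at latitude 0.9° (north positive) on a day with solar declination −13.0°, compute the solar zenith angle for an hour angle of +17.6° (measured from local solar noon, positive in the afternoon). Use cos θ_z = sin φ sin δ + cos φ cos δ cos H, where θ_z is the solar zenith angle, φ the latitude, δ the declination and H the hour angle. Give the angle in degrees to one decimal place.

22.3°

cos θ_z = sin φ sin δ + cos φ cos δ cos H = (0.0157)(-0.2250) + (0.9999)(0.9744)(0.9532) = 0.9252.
θ_z = arccos(0.9252) = 22.30°.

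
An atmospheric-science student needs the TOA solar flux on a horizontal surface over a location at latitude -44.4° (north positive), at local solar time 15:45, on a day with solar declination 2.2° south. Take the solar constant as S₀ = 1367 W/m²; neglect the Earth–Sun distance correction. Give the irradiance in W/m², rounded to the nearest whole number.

Hour angle H = 15° × (15.75 − 12) = 56.25°.
With φ = -44.4°, δ = -2.2°, H = 56.25°: sin φ sin δ = 0.0269, cos φ cos δ cos H = 0.3966, so cos θ_z = 0.4235.
Top-of-atmosphere irradiance = S₀ cos θ_z = 1367 × 0.4235 = 578.92 W/m².

579 W/m²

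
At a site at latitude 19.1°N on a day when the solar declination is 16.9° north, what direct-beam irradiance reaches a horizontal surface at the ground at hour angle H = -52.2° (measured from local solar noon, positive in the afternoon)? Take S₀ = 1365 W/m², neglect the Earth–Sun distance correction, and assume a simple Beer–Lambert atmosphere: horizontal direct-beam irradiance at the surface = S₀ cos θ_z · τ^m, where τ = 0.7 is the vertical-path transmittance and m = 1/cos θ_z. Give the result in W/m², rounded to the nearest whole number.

cos θ_z = sin φ sin δ + cos φ cos δ cos H = (0.3272)(0.2907) + (0.9449)(0.9568)(0.6129) = 0.6492.
Air mass m = 1/cos θ_z = 1/0.6492 = 1.540; τ^m = 0.7^1.540 = 0.5774.
Surface direct beam = 1365 × 0.6492 × 0.5774 = 511.67 W/m².

512 W/m²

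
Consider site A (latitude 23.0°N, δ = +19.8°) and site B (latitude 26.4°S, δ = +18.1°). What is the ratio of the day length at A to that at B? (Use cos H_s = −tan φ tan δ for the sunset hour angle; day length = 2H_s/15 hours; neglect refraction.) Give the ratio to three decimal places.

1.225

A: H_s = arccos(−tan 23.0° · tan 19.8°) = 98.79°, so 2H_s/15 = 13.1720 h.
B: H_s = arccos(−tan -26.4° · tan 18.1°) = 80.66°, so 2H_s/15 = 10.7547 h.
Ratio A/B = 13.1720 / 10.7547 = 1.2248.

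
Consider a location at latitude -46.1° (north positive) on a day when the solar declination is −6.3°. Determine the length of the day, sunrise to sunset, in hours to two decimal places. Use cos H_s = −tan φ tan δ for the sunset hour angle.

12.88 hours

−tan φ tan δ = −(-1.0392)(-0.1104) = -0.1147; H_s = arccos(-0.1147) = 96.59°.
Day length = 2 H_s / 15° h⁻¹ = 193.18° / 15 = 12.879 h.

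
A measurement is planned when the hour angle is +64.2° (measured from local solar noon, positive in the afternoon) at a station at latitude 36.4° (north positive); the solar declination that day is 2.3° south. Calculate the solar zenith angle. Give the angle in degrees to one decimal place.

71.0°

cos θ_z = sin(36.4°) sin(-2.3°) + cos(36.4°) cos(-2.3°) cos(64.20°) = -0.0238 + 0.3500 = 0.3262.
θ_z = arccos(0.3262) = 70.96°.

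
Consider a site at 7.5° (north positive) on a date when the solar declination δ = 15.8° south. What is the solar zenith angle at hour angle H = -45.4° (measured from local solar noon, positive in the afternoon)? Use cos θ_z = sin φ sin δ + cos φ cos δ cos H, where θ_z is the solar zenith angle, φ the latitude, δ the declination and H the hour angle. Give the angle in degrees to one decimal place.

With φ = 7.5°, δ = -15.8°, H = -45.40°: sin φ sin δ = -0.0355, cos φ cos δ cos H = 0.6698, so cos θ_z = 0.6343.
θ_z = arccos(0.6343) = 50.63°.

50.6°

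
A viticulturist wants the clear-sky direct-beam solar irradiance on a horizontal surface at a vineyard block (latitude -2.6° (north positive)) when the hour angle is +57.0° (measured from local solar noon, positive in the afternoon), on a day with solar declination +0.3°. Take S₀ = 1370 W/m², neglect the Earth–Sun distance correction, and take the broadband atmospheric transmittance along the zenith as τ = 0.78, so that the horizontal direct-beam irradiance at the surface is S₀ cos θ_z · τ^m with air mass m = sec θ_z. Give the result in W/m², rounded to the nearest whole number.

472 W/m²

cos θ_z = sin(-2.6°) sin(0.3°) + cos(-2.6°) cos(0.3°) cos(57.00°) = -0.0002 + 0.5441 = 0.5439.
Air mass m = 1/cos θ_z = 1/0.5439 = 1.839; τ^m = 0.78^1.839 = 0.6332.
Surface direct beam = 1370 × 0.5439 × 0.6332 = 471.82 W/m².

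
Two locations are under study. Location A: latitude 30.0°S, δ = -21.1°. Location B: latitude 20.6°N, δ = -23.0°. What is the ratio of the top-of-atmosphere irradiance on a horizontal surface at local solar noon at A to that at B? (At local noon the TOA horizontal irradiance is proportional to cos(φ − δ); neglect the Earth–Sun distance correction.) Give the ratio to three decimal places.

1.364

A: cos θ_z = cos(-30.0° − (-21.1°)) = 0.9880.
B: cos θ_z = cos(20.6° − (-23.0°)) = 0.7242.
Ratio A/B = 0.9880 / 0.7242 = 1.3643.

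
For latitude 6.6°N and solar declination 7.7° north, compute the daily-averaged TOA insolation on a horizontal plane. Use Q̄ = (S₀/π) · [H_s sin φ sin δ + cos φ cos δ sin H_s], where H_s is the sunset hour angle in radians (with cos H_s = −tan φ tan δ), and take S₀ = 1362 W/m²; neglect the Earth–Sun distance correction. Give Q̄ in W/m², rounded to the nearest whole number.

cos H_s = −tan(6.6°) · tan(7.7°) = -0.0156, so H_s = arccos(-0.0156) = 90.89°. In radians, H_s = 1.5863.
H_s sin φ sin δ = 1.5863 × 0.1149 × 0.1340 = 0.0244.
cos φ cos δ sin H_s = 0.9934 × 0.9910 × 0.9999 = 0.9844.
Q̄ = (1362/π) × (0.0244 + 0.9844) = 433.54 × 1.0088 = 437.36 W/m².

437 W/m²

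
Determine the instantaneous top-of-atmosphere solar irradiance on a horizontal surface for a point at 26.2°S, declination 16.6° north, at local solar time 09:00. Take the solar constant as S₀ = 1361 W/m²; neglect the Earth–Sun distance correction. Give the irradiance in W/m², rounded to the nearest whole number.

Hour angle H = 15° × (9 − 12) = -45.00°.
cos θ_z = sin φ sin δ + cos φ cos δ cos H = (-0.4415)(0.2857) + (0.8973)(0.9583)(0.7071) = 0.4819.
Top-of-atmosphere irradiance = S₀ cos θ_z = 1361 × 0.4819 = 655.87 W/m².

656 W/m²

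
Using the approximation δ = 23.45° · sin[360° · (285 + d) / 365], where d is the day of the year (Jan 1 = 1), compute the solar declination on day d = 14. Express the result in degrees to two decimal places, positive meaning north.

-21.27°

360 × (285 + 14) / 365 = 294.904°; sin(294.904°) = -0.9070.
δ = 23.45 × -0.9070 = -21.269° ≈ -21.27°.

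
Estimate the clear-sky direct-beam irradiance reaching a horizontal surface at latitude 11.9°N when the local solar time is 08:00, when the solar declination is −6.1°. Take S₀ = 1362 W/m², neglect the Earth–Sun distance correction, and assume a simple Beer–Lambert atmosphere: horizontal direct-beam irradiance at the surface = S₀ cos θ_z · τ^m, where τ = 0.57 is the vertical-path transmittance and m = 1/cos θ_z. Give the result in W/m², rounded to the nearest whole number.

189 W/m²

Hour angle H = 15° × (8 − 12) = -60.00°.
With φ = 11.9°, δ = -6.1°, H = -60.00°: sin φ sin δ = -0.0219, cos φ cos δ cos H = 0.4865, so cos θ_z = 0.4646.
Air mass m = 1/cos θ_z = 1/0.4646 = 2.152; τ^m = 0.57^2.152 = 0.2983.
Surface direct beam = 1362 × 0.4646 × 0.2983 = 188.76 W/m².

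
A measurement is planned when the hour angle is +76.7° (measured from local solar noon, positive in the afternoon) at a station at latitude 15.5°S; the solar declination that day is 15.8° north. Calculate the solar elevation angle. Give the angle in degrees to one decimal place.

cos θ_z = sin φ sin δ + cos φ cos δ cos H = (-0.2672)(0.2723) + (0.9636)(0.9622)(0.2300) = 0.1405.
θ_z = arccos(0.1405) = 81.92°, so the elevation is 90° − 81.92° = 8.08°.

8.1°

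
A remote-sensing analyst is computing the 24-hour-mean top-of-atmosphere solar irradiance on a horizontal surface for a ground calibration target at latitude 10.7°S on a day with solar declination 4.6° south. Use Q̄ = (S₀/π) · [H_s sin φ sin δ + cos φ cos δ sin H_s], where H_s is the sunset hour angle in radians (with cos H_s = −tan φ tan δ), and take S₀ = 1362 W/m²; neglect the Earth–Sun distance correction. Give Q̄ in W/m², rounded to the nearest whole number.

The sunset hour angle satisfies cos H_s = −tan φ tan δ = -0.0152, giving H_s = 90.87°. In radians, H_s = 1.5860.
H_s sin φ sin δ = 1.5860 × -0.1857 × -0.0802 = 0.0236.
cos φ cos δ sin H_s = 0.9826 × 0.9968 × 0.9999 = 0.9794.
Q̄ = (1362/π) × (0.0236 + 0.9794) = 433.54 × 1.0030 = 434.84 W/m².

435 W/m²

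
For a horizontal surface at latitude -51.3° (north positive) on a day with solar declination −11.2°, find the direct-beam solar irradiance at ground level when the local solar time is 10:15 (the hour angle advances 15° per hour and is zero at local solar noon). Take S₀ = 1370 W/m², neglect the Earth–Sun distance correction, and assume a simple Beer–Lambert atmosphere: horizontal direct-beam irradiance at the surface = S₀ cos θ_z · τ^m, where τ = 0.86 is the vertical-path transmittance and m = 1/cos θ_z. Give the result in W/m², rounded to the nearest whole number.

775 W/m²

Hour angle H = 15° × (10.25 − 12) = -26.25°.
With φ = -51.3°, δ = -11.2°, H = -26.25°: sin φ sin δ = 0.1516, cos φ cos δ cos H = 0.5501, so cos θ_z = 0.7017.
Air mass m = 1/cos θ_z = 1/0.7017 = 1.425; τ^m = 0.86^1.425 = 0.8066.
Surface direct beam = 1370 × 0.7017 × 0.8066 = 775.41 W/m².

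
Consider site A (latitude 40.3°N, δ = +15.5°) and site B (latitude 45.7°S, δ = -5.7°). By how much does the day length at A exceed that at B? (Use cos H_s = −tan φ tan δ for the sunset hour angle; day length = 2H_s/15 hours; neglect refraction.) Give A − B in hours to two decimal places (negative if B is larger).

+1.03 h

A: H_s = arccos(−tan 40.3° · tan 15.5°) = 103.60°, so 2H_s/15 = 13.8133 h.
B: H_s = arccos(−tan -45.7° · tan -5.7°) = 95.87°, so 2H_s/15 = 12.7827 h.
A − B = 13.8133 − 12.7827 = 1.0306 h.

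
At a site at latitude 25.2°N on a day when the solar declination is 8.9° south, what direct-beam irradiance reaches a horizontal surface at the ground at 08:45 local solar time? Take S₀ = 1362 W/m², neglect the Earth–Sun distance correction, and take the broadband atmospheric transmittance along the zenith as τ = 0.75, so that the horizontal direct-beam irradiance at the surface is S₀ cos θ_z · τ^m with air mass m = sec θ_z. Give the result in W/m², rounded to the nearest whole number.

Hour angle H = 15° × (8.75 − 12) = -48.75°.
With φ = 25.2°, δ = -8.9°, H = -48.75°: sin φ sin δ = -0.0659, cos φ cos δ cos H = 0.5894, so cos θ_z = 0.5235.
Air mass m = 1/cos θ_z = 1/0.5235 = 1.910; τ^m = 0.75^1.910 = 0.5773.
Surface direct beam = 1362 × 0.5235 × 0.5773 = 411.62 W/m².

412 W/m²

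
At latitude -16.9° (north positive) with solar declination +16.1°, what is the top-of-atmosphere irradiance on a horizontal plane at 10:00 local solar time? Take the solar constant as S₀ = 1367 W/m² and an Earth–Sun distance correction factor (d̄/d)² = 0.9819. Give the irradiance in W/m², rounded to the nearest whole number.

Hour angle H = 15° × (10 − 12) = -30.00°.
With φ = -16.9°, δ = 16.1°, H = -30.00°: sin φ sin δ = -0.0806, cos φ cos δ cos H = 0.7961, so cos θ_z = 0.7155.
Top-of-atmosphere irradiance = S₀ (d̄/d)² cos θ_z = 1367 × 0.9819 × 0.7155 = 960.39 W/m².

960 W/m²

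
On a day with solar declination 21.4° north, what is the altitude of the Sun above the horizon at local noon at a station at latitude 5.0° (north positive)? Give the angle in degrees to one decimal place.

73.6°

At local solar noon the hour angle is zero, so the elevation is 90° − |φ − δ| = 90° − |5.0° − (21.4°)| = 90° − 16.4° = 73.6°.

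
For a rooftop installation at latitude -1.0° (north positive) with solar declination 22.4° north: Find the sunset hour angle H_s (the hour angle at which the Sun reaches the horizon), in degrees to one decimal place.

cos H_s = −tan(-1.0°) · tan(22.4°) = 0.0072, so H_s = arccos(0.0072) = 89.59°.

89.6°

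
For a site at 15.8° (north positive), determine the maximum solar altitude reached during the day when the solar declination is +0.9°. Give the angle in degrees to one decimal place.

At local solar noon the hour angle is zero, so the elevation is 90° − |φ − δ| = 90° − |15.8° − (0.9°)| = 90° − 14.9° = 75.1°.

75.1°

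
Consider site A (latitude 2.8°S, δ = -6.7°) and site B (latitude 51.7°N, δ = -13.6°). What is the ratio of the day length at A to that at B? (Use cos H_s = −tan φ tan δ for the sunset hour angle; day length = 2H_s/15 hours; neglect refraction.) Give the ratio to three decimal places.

A: H_s = arccos(−tan -2.8° · tan -6.7°) = 90.33°, so 2H_s/15 = 12.0440 h.
B: H_s = arccos(−tan 51.7° · tan -13.6°) = 72.16°, so 2H_s/15 = 9.6213 h.
Ratio A/B = 12.0440 / 9.6213 = 1.2518.

1.252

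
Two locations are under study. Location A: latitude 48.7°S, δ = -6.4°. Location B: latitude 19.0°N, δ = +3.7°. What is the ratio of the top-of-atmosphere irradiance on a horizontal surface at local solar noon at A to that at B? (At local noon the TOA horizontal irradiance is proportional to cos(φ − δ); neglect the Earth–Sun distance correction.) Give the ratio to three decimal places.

A: cos θ_z = cos(-48.7° − (-6.4°)) = 0.7396.
B: cos θ_z = cos(19.0° − (3.7°)) = 0.9646.
Ratio A/B = 0.7396 / 0.9646 = 0.7667.

0.767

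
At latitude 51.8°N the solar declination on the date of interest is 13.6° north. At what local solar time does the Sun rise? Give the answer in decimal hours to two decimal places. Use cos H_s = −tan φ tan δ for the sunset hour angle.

4.81 h

The sunset hour angle satisfies cos H_s = −tan φ tan δ = -0.3074, giving H_s = 107.90°.
Sunrise is at 12 − H_s/15 = 12 − 7.193 = 4.807 h local solar time.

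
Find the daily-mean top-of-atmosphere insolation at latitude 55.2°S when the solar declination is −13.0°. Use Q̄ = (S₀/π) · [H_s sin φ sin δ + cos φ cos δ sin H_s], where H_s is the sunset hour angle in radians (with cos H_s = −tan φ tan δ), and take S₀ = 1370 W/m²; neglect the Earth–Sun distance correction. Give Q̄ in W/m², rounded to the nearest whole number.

383 W/m²

The sunset hour angle satisfies cos H_s = −tan φ tan δ = -0.3322, giving H_s = 109.40°. In radians, H_s = 1.9094.
H_s sin φ sin δ = 1.9094 × -0.8211 × -0.2250 = 0.3528.
cos φ cos δ sin H_s = 0.5707 × 0.9744 × 0.9432 = 0.5245.
Q̄ = (1370/π) × (0.3528 + 0.5245) = 436.08 × 0.8773 = 382.57 W/m².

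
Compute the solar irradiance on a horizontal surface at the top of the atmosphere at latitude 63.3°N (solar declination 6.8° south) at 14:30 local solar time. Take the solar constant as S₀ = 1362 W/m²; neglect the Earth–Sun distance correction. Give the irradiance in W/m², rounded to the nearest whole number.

338 W/m²

Hour angle H = 15° × (14.5 − 12) = 37.50°.
cos θ_z = sin φ sin δ + cos φ cos δ cos H = (0.8934)(-0.1184) + (0.4493)(0.9930)(0.7934) = 0.2482.
Top-of-atmosphere irradiance = S₀ cos θ_z = 1362 × 0.2482 = 338.05 W/m².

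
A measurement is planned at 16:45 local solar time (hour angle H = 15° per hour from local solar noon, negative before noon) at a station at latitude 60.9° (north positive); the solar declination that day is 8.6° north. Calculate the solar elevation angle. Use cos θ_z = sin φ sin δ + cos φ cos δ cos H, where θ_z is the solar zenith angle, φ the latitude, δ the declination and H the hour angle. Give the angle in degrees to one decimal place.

16.6°

Hour angle H = 15° × (16.75 − 12) = 71.25°.
cos θ_z = sin φ sin δ + cos φ cos δ cos H = (0.8738)(0.1495) + (0.4863)(0.9888)(0.3214) = 0.2852.
θ_z = arccos(0.2852) = 73.43°, so the elevation is 90° − 73.43° = 16.57°.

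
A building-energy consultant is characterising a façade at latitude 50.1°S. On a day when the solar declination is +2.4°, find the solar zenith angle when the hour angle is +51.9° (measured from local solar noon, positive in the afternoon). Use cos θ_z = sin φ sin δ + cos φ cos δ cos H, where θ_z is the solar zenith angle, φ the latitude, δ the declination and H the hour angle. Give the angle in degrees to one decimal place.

cos θ_z = sin φ sin δ + cos φ cos δ cos H = (-0.7672)(0.0419) + (0.6414)(0.9991)(0.6170) = 0.3632.
θ_z = arccos(0.3632) = 68.70°.

68.7°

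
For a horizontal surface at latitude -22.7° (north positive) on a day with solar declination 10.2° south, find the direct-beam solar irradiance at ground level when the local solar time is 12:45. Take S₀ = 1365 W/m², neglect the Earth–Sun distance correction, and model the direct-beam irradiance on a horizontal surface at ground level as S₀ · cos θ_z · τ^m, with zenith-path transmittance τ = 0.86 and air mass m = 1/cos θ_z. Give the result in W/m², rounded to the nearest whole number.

1118 W/m²

Hour angle H = 15° × (12.75 − 12) = 11.25°.
cos θ_z = sin(-22.7°) sin(-10.2°) + cos(-22.7°) cos(-10.2°) cos(11.25°) = 0.0683 + 0.8905 = 0.9588.
Air mass m = 1/cos θ_z = 1/0.9588 = 1.043; τ^m = 0.86^1.043 = 0.8544.
Surface direct beam = 1365 × 0.9588 × 0.8544 = 1118.21 W/m².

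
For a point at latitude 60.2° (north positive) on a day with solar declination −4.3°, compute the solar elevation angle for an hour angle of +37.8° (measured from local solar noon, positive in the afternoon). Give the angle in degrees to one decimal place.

cos θ_z = sin(60.2°) sin(-4.3°) + cos(60.2°) cos(-4.3°) cos(37.80°) = -0.0651 + 0.3916 = 0.3265.
θ_z = arccos(0.3265) = 70.94°, so the elevation is 90° − 70.94° = 19.06°.

19.1°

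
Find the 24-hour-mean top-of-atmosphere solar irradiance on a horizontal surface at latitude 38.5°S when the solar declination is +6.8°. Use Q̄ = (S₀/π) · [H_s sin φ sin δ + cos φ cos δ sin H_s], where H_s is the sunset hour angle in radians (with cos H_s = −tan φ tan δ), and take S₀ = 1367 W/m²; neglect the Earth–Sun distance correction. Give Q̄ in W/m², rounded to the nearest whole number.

cos H_s = −tan(-38.5°) · tan(6.8°) = 0.0948, so H_s = arccos(0.0948) = 84.56°. In radians, H_s = 1.4759.
H_s sin φ sin δ = 1.4759 × -0.6225 × 0.1184 = -0.1088.
cos φ cos δ sin H_s = 0.7826 × 0.9930 × 0.9955 = 0.7736.
Q̄ = (1367/π) × (-0.1088 + 0.7736) = 435.13 × 0.6648 = 289.27 W/m².

289 W/m²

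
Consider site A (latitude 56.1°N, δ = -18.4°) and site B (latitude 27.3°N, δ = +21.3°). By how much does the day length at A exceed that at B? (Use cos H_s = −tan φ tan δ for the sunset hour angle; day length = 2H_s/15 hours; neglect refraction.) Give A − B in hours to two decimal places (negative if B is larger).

A: H_s = arccos(−tan 56.1° · tan -18.4°) = 60.33°, so 2H_s/15 = 8.0440 h.
B: H_s = arccos(−tan 27.3° · tan 21.3°) = 101.61°, so 2H_s/15 = 13.5480 h.
A − B = 8.0440 − 13.5480 = -5.5040 h.

-5.50 h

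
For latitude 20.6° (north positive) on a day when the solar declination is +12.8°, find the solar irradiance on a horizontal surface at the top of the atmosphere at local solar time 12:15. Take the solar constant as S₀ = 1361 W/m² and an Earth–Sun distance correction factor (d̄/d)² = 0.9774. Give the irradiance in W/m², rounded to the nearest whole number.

Hour angle H = 15° × (12.25 − 12) = 3.75°.
cos θ_z = sin(20.6°) sin(12.8°) + cos(20.6°) cos(12.8°) cos(3.75°) = 0.0779 + 0.9108 = 0.9887.
Top-of-atmosphere irradiance = S₀ (d̄/d)² cos θ_z = 1361 × 0.9774 × 0.9887 = 1315.21 W/m².

1315 W/m²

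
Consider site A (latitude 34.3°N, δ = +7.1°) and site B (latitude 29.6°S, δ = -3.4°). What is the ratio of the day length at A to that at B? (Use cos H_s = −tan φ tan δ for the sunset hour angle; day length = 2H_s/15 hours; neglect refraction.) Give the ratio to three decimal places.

A: H_s = arccos(−tan 34.3° · tan 7.1°) = 94.87°, so 2H_s/15 = 12.6493 h.
B: H_s = arccos(−tan -29.6° · tan -3.4°) = 91.93°, so 2H_s/15 = 12.2573 h.
Ratio A/B = 12.6493 / 12.2573 = 1.0320.

1.032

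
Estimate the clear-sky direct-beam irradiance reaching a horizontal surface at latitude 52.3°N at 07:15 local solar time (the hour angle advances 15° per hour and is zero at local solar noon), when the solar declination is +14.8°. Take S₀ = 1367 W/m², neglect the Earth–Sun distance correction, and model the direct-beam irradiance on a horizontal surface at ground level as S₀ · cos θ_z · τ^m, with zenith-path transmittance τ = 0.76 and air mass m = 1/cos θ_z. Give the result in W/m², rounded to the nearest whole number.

Hour angle H = 15° × (7.25 − 12) = -71.25°.
cos θ_z = sin φ sin δ + cos φ cos δ cos H = (0.7912)(0.2554) + (0.6115)(0.9668)(0.3214) = 0.3921.
Air mass m = 1/cos θ_z = 1/0.3921 = 2.550; τ^m = 0.76^2.550 = 0.4967.
Surface direct beam = 1367 × 0.3921 × 0.4967 = 266.23 W/m².

266 W/m²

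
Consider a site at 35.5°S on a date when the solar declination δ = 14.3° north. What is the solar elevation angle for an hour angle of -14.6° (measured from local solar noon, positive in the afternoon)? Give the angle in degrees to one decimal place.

cos θ_z = sin(-35.5°) sin(14.3°) + cos(-35.5°) cos(14.3°) cos(-14.60°) = -0.1434 + 0.7634 = 0.6200.
θ_z = arccos(0.6200) = 51.68°, so the elevation is 90° − 51.68° = 38.32°.

38.3°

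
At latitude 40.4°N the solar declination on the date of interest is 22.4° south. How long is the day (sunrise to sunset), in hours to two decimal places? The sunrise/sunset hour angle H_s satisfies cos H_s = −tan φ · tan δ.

cos H_s = −tan(40.4°) · tan(-22.4°) = 0.3508, so H_s = arccos(0.3508) = 69.46°.
Day length = 2 H_s / 15° h⁻¹ = 138.92° / 15 = 9.261 h.

9.26 hours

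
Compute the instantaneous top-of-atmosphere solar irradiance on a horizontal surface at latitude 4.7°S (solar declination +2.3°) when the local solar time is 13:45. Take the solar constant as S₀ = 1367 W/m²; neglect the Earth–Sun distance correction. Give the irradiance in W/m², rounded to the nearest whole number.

1216 W/m²

Hour angle H = 15° × (13.75 − 12) = 26.25°.
With φ = -4.7°, δ = 2.3°, H = 26.25°: sin φ sin δ = -0.0033, cos φ cos δ cos H = 0.8931, so cos θ_z = 0.8898.
Top-of-atmosphere irradiance = S₀ cos θ_z = 1367 × 0.8898 = 1216.36 W/m².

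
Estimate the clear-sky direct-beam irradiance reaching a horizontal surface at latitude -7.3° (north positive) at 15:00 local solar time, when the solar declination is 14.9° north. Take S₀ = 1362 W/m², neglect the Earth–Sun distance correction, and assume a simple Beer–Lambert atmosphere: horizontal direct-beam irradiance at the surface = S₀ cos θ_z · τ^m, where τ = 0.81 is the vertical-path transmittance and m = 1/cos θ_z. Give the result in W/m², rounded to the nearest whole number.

634 W/m²

Hour angle H = 15° × (15 − 12) = 45.00°.
With φ = -7.3°, δ = 14.9°, H = 45.00°: sin φ sin δ = -0.0327, cos φ cos δ cos H = 0.6778, so cos θ_z = 0.6451.
Air mass m = 1/cos θ_z = 1/0.6451 = 1.550; τ^m = 0.81^1.550 = 0.7214.
Surface direct beam = 1362 × 0.6451 × 0.7214 = 633.84 W/m².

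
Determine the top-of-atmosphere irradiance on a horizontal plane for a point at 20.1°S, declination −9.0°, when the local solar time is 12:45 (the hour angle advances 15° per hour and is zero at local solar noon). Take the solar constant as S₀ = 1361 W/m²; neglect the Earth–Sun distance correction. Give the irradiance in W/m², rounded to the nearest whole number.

Hour angle H = 15° × (12.75 − 12) = 11.25°.
cos θ_z = sin φ sin δ + cos φ cos δ cos H = (-0.3437)(-0.1564) + (0.9391)(0.9877)(0.9808) = 0.9635.
Top-of-atmosphere irradiance = S₀ cos θ_z = 1361 × 0.9635 = 1311.32 W/m².

1311 W/m²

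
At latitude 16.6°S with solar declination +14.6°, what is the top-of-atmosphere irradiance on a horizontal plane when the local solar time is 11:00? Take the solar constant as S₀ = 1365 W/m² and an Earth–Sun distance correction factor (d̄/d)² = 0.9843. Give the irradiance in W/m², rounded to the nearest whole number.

1107 W/m²

Hour angle H = 15° × (11 − 12) = -15.00°.
cos θ_z = sin φ sin δ + cos φ cos δ cos H = (-0.2857)(0.2521) + (0.9583)(0.9677)(0.9659) = 0.8237.
Top-of-atmosphere irradiance = S₀ (d̄/d)² cos θ_z = 1365 × 0.9843 × 0.8237 = 1106.70 W/m².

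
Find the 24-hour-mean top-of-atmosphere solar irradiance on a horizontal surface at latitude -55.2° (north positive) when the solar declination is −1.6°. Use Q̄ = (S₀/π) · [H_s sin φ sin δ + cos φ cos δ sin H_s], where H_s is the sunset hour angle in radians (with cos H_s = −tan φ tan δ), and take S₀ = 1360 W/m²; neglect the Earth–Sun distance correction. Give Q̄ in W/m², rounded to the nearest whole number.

263 W/m²

−tan φ tan δ = −(-1.4388)(-0.0279) = -0.0401; H_s = arccos(-0.0401) = 92.30°. In radians, H_s = 1.6109.
H_s sin φ sin δ = 1.6109 × -0.8211 × -0.0279 = 0.0369.
cos φ cos δ sin H_s = 0.5707 × 0.9996 × 0.9992 = 0.5700.
Q̄ = (1360/π) × (0.0369 + 0.5700) = 432.90 × 0.6069 = 262.73 W/m².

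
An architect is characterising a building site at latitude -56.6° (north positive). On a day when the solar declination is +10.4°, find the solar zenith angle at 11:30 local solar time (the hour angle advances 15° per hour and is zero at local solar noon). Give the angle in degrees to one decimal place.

67.3°

Hour angle H = 15° × (11.5 − 12) = -7.50°.
With φ = -56.6°, δ = 10.4°, H = -7.50°: sin φ sin δ = -0.1507, cos φ cos δ cos H = 0.5368, so cos θ_z = 0.3861.
θ_z = arccos(0.3861) = 67.29°.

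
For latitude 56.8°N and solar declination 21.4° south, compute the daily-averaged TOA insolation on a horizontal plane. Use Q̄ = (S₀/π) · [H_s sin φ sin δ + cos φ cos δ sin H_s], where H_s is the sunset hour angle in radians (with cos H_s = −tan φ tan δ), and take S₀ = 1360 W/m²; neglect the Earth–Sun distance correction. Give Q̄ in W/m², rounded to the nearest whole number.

The sunset hour angle satisfies cos H_s = −tan φ tan δ = 0.5989, giving H_s = 53.21°. In radians, H_s = 0.9287.
H_s sin φ sin δ = 0.9287 × 0.8368 × -0.3649 = -0.2836.
cos φ cos δ sin H_s = 0.5476 × 0.9311 × 0.8008 = 0.4083.
Q̄ = (1360/π) × (-0.2836 + 0.4083) = 432.90 × 0.1247 = 53.98 W/m².

54 W/m²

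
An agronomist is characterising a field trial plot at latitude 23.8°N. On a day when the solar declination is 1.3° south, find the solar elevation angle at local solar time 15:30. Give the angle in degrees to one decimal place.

33.2°

Hour angle H = 15° × (15.5 − 12) = 52.50°.
cos θ_z = sin(23.8°) sin(-1.3°) + cos(23.8°) cos(-1.3°) cos(52.50°) = -0.0092 + 0.5568 = 0.5476.
θ_z = arccos(0.5476) = 56.80°, so the elevation is 90° − 56.80° = 33.20°.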